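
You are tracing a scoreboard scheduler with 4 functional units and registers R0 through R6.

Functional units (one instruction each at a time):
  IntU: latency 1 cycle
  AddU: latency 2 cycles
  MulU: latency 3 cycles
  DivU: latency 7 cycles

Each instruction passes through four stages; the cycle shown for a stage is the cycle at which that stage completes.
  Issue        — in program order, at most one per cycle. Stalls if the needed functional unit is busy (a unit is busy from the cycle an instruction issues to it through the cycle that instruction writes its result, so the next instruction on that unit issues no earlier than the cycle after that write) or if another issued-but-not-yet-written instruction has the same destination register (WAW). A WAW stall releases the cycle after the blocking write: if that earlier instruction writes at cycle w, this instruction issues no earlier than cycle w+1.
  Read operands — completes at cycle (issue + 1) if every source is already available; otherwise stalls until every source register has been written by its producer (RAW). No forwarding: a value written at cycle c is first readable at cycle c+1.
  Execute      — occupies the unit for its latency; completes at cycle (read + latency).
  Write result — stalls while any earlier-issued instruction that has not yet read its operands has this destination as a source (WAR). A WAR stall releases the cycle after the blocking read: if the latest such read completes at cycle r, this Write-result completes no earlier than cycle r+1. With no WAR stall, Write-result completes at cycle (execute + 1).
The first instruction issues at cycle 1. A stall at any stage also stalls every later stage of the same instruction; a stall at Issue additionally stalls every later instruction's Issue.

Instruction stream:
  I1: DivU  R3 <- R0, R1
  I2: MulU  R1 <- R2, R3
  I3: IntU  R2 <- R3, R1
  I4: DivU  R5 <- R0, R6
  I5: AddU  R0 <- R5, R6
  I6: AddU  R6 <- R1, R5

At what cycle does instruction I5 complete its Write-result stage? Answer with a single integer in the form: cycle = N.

cycle = 24

  I1 | 1 | 2 | 9 | 10
  I2 | 2 | 11 | 14 | 15   RAW R3: wait I1 write@10
  I3 | 3 | 16 | 17 | 18   RAW R1: wait I2 write@15
  I4 | 11 | 12 | 19 | 20   struct: DivU busy until I1 writes@10
  I5 | 12 | 21 | 23 | 24   RAW R5: wait I4 write@20
  I6 | 25 | 26 | 28 | 29   struct: AddU busy until I5 writes@24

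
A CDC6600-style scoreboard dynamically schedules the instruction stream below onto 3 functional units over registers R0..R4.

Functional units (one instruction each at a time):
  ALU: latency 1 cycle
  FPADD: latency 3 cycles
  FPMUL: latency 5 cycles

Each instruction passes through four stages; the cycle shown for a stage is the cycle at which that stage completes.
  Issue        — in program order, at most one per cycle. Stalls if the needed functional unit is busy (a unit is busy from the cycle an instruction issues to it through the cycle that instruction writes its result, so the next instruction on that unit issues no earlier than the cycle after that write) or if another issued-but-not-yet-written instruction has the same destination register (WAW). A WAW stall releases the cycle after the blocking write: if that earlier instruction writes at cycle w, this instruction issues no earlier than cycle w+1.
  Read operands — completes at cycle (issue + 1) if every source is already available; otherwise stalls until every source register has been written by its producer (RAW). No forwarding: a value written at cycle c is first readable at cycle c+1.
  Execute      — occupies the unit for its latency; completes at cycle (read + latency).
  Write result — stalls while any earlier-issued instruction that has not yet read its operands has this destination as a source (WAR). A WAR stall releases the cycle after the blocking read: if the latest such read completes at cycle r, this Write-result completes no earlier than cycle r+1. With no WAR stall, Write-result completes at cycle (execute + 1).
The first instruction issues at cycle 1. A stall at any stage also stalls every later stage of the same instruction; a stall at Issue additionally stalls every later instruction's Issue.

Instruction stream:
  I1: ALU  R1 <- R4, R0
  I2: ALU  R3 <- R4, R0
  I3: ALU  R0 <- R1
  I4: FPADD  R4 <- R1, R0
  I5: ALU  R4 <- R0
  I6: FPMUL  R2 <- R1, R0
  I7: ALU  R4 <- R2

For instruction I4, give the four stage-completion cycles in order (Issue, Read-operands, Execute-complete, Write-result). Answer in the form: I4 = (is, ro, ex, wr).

I4 = (10, 13, 16, 17)

I1 -> (1, 2, 3, 4)
I2 -> (5, 6, 7, 8)  // struct: ALU busy until I1 writes@4
I3 -> (9, 10, 11, 12)  // struct: ALU busy until I2 writes@8
I4 -> (10, 13, 16, 17)  // RAW R0: wait I3 write@12
I5 -> (18, 19, 20, 21)  // WAW R4: wait I4 write@17
I6 -> (19, 20, 25, 26)
I7 -> (22, 27, 28, 29)  // struct: ALU busy until I5 writes@21, RAW R2: wait I6 write@26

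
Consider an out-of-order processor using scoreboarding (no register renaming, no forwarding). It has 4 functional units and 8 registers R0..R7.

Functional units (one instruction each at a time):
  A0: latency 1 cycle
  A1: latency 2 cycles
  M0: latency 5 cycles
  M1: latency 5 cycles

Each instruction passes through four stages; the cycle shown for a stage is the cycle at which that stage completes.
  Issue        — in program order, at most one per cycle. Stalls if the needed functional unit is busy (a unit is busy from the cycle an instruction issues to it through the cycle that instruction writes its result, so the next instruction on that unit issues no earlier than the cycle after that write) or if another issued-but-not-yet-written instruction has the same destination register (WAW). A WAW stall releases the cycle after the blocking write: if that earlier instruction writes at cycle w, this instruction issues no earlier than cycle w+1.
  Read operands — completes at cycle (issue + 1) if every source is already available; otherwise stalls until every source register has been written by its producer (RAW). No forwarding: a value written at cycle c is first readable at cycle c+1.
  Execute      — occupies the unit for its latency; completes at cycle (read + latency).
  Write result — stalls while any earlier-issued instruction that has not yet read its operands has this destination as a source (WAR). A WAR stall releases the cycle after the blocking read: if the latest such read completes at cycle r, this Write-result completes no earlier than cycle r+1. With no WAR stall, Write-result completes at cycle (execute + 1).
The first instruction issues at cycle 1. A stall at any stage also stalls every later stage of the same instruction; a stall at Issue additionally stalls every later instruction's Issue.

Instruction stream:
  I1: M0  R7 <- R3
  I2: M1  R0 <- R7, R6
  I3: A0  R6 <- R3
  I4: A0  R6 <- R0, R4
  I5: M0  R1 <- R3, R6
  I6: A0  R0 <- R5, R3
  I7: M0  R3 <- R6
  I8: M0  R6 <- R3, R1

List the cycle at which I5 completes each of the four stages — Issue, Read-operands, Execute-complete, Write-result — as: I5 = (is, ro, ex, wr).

c1: I1 issues→M0
c2: I1 reads | I2 issues→M1
c3: I3 issues→A0
c4: I3 reads
c5: I3 exec-done
c7: I1 exec-done
c8: I1 writes R7
c9: I2 reads
c10: I3 writes R6
c11: I4 issues→A0
c12: I5 issues→M0
c14: I2 exec-done
c15: I2 writes R0
c16: I4 reads
c17: I4 exec-done
c18: I4 writes R6
c19: I5 reads | I6 issues→A0
c20: I6 reads
c21: I6 exec-done
c22: I6 writes R0
c24: I5 exec-done
c25: I5 writes R1
c26: I7 issues→M0
c27: I7 reads
c32: I7 exec-done
c33: I7 writes R3
c34: I8 issues→M0
c35: I8 reads
c40: I8 exec-done
c41: I8 writes R6

I5 = (12, 19, 24, 25)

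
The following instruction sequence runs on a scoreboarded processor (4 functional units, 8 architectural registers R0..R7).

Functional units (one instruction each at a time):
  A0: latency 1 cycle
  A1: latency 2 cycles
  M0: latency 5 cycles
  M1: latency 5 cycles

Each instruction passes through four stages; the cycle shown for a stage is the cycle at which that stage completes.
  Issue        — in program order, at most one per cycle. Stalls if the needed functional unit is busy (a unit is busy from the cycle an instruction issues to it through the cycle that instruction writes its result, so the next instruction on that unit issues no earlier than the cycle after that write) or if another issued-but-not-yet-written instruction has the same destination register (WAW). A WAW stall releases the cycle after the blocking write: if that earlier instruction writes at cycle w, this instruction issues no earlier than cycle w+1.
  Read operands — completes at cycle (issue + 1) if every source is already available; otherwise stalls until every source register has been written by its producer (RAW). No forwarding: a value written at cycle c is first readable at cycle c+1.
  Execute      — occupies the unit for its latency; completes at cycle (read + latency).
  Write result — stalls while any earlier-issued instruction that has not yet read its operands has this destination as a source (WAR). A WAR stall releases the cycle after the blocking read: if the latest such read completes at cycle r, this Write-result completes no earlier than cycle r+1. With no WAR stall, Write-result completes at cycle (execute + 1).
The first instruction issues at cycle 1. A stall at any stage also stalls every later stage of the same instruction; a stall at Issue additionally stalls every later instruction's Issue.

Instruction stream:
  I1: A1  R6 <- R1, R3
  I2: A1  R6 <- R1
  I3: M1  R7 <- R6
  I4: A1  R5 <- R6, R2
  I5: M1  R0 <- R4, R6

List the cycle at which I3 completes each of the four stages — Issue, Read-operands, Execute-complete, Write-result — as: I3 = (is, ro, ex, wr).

c1: I1 issues→A1
c2: I1 reads
c4: I1 exec-done
c5: I1 writes R6
c6: I2 issues→A1
c7: I2 reads · I3 issues→M1
c9: I2 exec-done
c10: I2 writes R6
c11: I3 reads · I4 issues→A1
c12: I4 reads
c14: I4 exec-done
c15: I4 writes R5
c16: I3 exec-done
c17: I3 writes R7
c18: I5 issues→M1
c19: I5 reads
c24: I5 exec-done
c25: I5 writes R0

I3 = (7, 11, 16, 17)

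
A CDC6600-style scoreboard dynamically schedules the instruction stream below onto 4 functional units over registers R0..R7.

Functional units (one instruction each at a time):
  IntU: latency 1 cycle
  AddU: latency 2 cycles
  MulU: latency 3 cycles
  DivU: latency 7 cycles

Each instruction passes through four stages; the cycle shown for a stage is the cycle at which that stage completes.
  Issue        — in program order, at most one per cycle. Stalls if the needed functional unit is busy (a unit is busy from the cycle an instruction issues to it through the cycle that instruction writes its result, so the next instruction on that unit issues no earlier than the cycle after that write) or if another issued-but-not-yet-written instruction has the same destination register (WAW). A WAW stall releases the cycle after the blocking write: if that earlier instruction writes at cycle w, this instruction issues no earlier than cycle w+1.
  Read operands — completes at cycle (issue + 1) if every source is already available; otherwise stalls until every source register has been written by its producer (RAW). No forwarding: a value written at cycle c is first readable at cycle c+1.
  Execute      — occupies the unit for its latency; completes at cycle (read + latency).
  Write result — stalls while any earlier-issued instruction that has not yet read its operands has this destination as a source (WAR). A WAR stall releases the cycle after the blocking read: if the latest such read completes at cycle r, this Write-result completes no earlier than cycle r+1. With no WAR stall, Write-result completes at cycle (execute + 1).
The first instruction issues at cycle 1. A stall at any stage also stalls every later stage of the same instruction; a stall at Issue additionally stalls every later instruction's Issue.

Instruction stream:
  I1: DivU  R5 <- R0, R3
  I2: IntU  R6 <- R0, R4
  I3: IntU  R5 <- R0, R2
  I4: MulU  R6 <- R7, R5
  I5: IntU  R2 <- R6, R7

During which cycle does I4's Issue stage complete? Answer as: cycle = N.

cycle = 12

I1  is:1  ro:2  ex:9  wr:10
I2  is:2  ro:3  ex:4  wr:5
I3  is:11  ro:12  ex:13  wr:14  — WAW R5: wait I1 write@10
I4  is:12  ro:15  ex:18  wr:19  — RAW R5: wait I3 write@14
I5  is:15  ro:20  ex:21  wr:22  — struct: IntU busy until I3 writes@14, RAW R6: wait I4 write@19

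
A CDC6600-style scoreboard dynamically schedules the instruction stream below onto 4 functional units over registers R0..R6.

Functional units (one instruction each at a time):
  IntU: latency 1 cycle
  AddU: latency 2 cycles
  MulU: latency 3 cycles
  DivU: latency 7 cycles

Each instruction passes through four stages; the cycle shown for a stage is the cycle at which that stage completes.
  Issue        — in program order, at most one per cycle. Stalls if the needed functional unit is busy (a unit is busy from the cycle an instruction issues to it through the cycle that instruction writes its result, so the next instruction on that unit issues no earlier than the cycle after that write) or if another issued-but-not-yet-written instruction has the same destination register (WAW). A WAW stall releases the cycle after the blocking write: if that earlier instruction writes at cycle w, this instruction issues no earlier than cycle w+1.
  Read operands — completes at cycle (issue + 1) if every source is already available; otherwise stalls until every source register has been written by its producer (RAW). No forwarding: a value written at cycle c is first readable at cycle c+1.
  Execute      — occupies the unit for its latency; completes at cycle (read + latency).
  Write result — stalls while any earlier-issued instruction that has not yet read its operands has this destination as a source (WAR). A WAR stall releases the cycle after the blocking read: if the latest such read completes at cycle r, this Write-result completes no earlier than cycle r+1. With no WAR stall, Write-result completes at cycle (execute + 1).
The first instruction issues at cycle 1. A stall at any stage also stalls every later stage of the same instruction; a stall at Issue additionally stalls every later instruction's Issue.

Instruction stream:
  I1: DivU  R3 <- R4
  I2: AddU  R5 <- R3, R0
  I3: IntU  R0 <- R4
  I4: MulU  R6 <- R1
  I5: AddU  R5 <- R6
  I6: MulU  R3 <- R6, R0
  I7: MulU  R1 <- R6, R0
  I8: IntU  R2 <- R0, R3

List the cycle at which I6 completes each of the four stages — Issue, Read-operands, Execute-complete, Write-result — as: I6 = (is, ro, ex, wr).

t=1  I1→DivU
t=2  I1 RO, I2→AddU
t=3  I3→IntU
t=4  I3 RO, I4→MulU
t=5  I3 EX, I4 RO
t=8  I4 EX
t=9  I1 EX, I4 WR R6
t=10  I1 WR R3
t=11  I2 RO
t=12  I3 WR R0
t=13  I2 EX
t=14  I2 WR R5
t=15  I5→AddU
t=16  I5 RO, I6→MulU
t=17  I6 RO
t=18  I5 EX
t=19  I5 WR R5
t=20  I6 EX
t=21  I6 WR R3
t=22  I7→MulU
t=23  I7 RO, I8→IntU
t=24  I8 RO
t=25  I8 EX
t=26  I7 EX, I8 WR R2
t=27  I7 WR R1

I6 = (16, 17, 20, 21)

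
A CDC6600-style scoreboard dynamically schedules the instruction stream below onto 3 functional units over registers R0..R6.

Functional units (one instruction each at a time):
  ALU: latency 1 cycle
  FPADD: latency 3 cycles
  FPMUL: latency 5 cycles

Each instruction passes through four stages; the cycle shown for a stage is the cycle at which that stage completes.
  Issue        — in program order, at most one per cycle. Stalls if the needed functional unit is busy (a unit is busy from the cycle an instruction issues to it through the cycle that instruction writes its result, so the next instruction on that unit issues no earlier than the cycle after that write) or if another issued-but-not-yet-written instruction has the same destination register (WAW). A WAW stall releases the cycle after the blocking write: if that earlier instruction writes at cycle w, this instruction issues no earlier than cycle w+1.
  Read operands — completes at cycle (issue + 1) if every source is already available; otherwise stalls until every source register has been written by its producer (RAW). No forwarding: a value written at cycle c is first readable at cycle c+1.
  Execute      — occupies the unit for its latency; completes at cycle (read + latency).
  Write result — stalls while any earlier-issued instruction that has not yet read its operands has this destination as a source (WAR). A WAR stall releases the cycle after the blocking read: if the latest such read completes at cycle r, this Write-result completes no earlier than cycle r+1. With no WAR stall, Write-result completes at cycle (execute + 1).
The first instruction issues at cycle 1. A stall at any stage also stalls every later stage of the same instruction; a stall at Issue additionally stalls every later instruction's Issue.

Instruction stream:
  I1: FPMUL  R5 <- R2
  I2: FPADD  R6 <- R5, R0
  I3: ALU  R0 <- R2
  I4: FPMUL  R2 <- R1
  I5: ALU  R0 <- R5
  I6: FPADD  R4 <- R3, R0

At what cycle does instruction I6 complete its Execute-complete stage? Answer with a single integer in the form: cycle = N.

cycle = 18

c1: I1 issues→FPMUL
c2: I1 reads, I2 issues→FPADD
c3: I3 issues→ALU
c4: I3 reads
c5: I3 exec-done
c7: I1 exec-done
c8: I1 writes R5
c9: I2 reads, I4 issues→FPMUL
c10: I3 writes R0, I4 reads
c11: I5 issues→ALU
c12: I2 exec-done, I5 reads
c13: I2 writes R6, I5 exec-done
c14: I5 writes R0, I6 issues→FPADD
c15: I4 exec-done, I6 reads
c16: I4 writes R2
c18: I6 exec-done
c19: I6 writes R4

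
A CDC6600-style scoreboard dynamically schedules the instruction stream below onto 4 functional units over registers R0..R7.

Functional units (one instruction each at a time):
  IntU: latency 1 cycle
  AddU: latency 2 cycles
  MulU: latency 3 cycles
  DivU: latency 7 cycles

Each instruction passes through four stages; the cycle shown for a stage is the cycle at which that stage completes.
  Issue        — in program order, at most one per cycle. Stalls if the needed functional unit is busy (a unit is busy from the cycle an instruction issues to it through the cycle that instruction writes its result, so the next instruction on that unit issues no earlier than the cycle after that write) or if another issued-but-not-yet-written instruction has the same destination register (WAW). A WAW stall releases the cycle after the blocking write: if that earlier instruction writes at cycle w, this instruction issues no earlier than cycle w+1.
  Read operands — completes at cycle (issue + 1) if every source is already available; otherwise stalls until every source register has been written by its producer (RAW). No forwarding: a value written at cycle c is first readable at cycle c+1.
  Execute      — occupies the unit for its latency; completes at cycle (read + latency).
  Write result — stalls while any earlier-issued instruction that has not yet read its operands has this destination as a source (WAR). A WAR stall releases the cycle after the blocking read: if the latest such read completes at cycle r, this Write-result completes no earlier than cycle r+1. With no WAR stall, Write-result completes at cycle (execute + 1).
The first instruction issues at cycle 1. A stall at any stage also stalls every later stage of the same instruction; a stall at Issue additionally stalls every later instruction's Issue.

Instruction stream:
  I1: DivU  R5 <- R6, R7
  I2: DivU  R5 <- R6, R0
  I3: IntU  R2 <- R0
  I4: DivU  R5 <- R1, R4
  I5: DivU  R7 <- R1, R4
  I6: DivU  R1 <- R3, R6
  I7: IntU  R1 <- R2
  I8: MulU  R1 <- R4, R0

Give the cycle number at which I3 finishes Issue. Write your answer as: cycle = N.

[I1] 1/2/9/10
[I2] 11/12/19/20  (struct: DivU busy until I1 writes@10)
[I3] 12/13/14/15
[I4] 21/22/29/30  (struct: DivU busy until I2 writes@20)
[I5] 31/32/39/40  (struct: DivU busy until I4 writes@30)
[I6] 41/42/49/50  (struct: DivU busy until I5 writes@40)
[I7] 51/52/53/54  (WAW R1: wait I6 write@50)
[I8] 55/56/59/60  (WAW R1: wait I7 write@54)

cycle = 12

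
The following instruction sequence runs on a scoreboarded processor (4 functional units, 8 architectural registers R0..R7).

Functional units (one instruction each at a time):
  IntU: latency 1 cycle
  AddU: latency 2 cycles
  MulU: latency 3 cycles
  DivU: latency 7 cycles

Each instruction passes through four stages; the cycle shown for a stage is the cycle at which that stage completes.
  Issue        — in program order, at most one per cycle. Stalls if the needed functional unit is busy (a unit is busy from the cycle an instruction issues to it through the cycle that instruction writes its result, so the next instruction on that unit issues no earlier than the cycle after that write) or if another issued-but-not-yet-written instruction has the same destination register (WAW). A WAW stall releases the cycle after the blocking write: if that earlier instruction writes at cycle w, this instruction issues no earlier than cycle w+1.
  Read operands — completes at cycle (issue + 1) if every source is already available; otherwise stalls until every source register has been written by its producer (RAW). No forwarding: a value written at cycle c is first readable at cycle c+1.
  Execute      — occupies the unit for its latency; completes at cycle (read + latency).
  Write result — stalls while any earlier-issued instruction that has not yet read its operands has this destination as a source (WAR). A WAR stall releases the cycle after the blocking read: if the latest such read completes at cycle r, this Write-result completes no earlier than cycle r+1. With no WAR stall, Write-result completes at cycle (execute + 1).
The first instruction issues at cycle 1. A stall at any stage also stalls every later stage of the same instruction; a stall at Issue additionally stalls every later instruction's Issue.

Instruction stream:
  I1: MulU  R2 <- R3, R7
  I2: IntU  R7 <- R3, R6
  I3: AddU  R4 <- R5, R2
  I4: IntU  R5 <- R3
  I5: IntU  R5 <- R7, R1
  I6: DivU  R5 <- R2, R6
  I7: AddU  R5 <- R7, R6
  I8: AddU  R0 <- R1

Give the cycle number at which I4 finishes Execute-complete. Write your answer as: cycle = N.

cycle = 8

I1  is:1  ro:2  ex:5  wr:6
I2  is:2  ro:3  ex:4  wr:5
I3  is:3  ro:7  ex:9  wr:10  — RAW R2: wait I1 write@6
I4  is:6  ro:7  ex:8  wr:9  — struct: IntU busy until I2 writes@5
I5  is:10  ro:11  ex:12  wr:13  — struct: IntU busy until I4 writes@9
I6  is:14  ro:15  ex:22  wr:23  — WAW R5: wait I5 write@13
I7  is:24  ro:25  ex:27  wr:28  — WAW R5: wait I6 write@23
I8  is:29  ro:30  ex:32  wr:33  — struct: AddU busy until I7 writes@28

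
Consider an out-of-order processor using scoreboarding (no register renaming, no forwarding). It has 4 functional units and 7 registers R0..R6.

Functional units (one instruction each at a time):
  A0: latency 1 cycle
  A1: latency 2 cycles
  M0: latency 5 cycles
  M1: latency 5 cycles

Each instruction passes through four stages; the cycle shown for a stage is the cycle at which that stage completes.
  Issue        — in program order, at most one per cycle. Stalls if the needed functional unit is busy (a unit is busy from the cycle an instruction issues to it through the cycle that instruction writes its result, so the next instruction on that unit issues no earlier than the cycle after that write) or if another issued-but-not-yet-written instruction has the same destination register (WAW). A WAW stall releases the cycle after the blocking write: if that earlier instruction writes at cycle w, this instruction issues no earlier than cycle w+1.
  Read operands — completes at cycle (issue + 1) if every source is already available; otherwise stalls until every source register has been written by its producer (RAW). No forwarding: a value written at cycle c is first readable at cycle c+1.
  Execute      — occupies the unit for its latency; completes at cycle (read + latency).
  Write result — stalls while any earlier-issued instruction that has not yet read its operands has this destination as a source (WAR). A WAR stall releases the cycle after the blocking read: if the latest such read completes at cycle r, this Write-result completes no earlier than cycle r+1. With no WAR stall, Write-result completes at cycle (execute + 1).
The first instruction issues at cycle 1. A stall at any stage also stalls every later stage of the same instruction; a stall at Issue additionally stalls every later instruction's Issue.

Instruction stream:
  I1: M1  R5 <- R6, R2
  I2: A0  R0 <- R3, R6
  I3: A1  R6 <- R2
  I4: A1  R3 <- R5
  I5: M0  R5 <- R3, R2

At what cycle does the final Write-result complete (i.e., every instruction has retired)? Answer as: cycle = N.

[I1] 1/2/7/8
[I2] 2/3/4/5
[I3] 3/4/6/7
[I4] 8/9/11/12  (struct: A1 busy until I3 writes@7)
[I5] 9/13/18/19  (RAW R3: wait I4 write@12)

cycle = 19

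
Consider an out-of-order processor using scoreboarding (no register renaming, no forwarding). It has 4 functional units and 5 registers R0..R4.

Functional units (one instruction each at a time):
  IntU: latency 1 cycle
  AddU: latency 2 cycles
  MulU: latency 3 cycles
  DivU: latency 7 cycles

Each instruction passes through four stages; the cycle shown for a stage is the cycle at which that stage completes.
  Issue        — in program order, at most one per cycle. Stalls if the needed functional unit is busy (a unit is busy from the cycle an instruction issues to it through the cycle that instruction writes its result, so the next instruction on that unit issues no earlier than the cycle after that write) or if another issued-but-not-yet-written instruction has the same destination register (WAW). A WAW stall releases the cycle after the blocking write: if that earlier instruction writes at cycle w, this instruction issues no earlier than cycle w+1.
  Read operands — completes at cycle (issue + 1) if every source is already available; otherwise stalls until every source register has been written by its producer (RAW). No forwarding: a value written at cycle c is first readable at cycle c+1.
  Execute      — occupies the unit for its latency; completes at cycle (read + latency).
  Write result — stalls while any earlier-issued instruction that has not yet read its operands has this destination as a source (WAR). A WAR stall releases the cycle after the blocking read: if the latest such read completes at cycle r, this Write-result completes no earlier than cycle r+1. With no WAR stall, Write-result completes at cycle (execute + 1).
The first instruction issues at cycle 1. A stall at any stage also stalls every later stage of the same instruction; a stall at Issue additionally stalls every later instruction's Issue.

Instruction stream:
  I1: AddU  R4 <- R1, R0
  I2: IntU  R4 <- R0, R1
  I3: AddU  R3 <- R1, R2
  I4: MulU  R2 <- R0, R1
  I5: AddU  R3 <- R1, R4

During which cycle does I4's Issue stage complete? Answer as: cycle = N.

cycle = 8

  I1 | 1 | 2 | 4 | 5
  I2 | 6 | 7 | 8 | 9   WAW R4: wait I1 write@5
  I3 | 7 | 8 | 10 | 11
  I4 | 8 | 9 | 12 | 13
  I5 | 12 | 13 | 15 | 16   struct: AddU busy until I3 writes@11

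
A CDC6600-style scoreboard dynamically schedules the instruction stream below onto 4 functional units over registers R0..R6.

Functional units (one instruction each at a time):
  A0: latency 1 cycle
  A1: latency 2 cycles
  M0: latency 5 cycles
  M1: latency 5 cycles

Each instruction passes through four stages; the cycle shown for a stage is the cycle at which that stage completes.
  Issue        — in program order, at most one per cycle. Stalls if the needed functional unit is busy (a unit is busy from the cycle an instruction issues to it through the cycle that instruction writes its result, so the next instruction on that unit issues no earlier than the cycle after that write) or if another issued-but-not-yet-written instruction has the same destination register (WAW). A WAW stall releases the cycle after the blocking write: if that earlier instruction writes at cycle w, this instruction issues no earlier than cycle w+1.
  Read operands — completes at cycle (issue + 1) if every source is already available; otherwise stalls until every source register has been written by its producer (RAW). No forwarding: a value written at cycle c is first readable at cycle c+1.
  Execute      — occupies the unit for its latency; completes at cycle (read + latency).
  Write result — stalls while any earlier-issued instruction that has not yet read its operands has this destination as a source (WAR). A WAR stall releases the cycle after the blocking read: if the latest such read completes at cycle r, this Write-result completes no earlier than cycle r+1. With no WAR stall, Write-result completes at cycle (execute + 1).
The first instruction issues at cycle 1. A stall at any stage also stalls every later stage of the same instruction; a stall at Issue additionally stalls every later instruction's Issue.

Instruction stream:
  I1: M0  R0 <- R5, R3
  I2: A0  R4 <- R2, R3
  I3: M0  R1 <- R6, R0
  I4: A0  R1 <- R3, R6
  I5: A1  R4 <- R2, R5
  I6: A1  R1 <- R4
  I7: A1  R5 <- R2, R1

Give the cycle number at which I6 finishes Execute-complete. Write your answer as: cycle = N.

1) issue 1, read 2, done 7, write 8
2) issue 2, read 3, done 4, write 5
3) issue 9, read 10, done 15, write 16  <struct: M0 busy until I1 writes@8>
4) issue 17, read 18, done 19, write 20  <WAW R1: wait I3 write@16>
5) issue 18, read 19, done 21, write 22
6) issue 23, read 24, done 26, write 27  <struct: A1 busy until I5 writes@22>
7) issue 28, read 29, done 31, write 32  <struct: A1 busy until I6 writes@27>

cycle = 26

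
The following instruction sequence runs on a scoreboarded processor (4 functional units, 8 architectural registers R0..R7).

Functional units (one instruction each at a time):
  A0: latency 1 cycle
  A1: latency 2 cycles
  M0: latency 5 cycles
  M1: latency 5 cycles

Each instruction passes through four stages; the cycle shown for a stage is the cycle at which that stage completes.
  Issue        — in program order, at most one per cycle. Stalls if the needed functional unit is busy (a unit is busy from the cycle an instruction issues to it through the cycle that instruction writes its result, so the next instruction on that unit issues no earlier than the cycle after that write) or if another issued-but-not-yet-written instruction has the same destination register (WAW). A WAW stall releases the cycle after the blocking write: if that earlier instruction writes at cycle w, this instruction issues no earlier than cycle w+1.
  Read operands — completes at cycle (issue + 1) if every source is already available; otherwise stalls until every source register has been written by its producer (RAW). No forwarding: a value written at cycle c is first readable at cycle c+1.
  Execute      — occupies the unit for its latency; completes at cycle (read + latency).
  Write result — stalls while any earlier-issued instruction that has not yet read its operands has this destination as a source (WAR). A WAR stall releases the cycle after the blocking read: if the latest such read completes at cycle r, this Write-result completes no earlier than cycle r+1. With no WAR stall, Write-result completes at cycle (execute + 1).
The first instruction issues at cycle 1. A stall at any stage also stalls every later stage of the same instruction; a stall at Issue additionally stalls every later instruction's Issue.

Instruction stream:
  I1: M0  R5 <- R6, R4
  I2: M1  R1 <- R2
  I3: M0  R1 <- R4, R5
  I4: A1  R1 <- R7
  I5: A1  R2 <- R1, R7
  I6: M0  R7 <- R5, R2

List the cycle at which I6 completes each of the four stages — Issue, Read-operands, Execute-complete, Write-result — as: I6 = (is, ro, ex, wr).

I6 = (24, 28, 33, 34)

I1  is:1  ro:2  ex:7  wr:8
I2  is:2  ro:3  ex:8  wr:9
I3  is:10  ro:11  ex:16  wr:17  — WAW R1: wait I2 write@9
I4  is:18  ro:19  ex:21  wr:22  — WAW R1: wait I3 write@17
I5  is:23  ro:24  ex:26  wr:27  — struct: A1 busy until I4 writes@22
I6  is:24  ro:28  ex:33  wr:34  — RAW R2: wait I5 write@27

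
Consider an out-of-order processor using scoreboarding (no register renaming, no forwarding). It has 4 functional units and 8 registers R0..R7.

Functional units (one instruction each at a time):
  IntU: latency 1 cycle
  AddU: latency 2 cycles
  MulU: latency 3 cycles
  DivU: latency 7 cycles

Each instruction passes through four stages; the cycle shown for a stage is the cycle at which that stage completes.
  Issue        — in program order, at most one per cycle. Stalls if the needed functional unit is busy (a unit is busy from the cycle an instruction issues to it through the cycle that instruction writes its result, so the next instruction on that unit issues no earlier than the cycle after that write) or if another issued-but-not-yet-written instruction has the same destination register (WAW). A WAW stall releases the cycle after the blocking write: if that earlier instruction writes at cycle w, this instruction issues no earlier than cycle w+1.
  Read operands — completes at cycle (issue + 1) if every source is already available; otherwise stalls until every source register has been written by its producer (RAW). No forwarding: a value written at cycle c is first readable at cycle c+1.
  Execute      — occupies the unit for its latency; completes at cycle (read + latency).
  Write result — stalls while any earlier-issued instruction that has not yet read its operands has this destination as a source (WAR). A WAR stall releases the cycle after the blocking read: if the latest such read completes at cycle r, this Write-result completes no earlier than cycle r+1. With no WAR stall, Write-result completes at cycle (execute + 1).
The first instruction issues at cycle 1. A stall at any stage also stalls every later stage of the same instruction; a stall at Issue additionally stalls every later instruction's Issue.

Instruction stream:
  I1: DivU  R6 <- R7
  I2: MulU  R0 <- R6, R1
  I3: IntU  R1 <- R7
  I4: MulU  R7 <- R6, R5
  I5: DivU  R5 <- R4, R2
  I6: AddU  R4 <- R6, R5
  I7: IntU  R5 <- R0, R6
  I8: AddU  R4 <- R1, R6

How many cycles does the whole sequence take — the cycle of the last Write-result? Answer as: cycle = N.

cycle = 35

cycle 1: I1 issues→DivU
cycle 2: I1 reads; I2 issues→MulU
cycle 3: I3 issues→IntU
cycle 4: I3 reads
cycle 5: I3 exec-done
cycle 9: I1 exec-done
cycle 10: I1 writes R6
cycle 11: I2 reads
cycle 12: I3 writes R1
cycle 14: I2 exec-done
cycle 15: I2 writes R0
cycle 16: I4 issues→MulU
cycle 17: I4 reads; I5 issues→DivU
cycle 18: I5 reads; I6 issues→AddU
cycle 20: I4 exec-done
cycle 21: I4 writes R7
cycle 25: I5 exec-done
cycle 26: I5 writes R5
cycle 27: I6 reads; I7 issues→IntU
cycle 28: I7 reads
cycle 29: I6 exec-done; I7 exec-done
cycle 30: I6 writes R4; I7 writes R5
cycle 31: I8 issues→AddU
cycle 32: I8 reads
cycle 34: I8 exec-done
cycle 35: I8 writes R4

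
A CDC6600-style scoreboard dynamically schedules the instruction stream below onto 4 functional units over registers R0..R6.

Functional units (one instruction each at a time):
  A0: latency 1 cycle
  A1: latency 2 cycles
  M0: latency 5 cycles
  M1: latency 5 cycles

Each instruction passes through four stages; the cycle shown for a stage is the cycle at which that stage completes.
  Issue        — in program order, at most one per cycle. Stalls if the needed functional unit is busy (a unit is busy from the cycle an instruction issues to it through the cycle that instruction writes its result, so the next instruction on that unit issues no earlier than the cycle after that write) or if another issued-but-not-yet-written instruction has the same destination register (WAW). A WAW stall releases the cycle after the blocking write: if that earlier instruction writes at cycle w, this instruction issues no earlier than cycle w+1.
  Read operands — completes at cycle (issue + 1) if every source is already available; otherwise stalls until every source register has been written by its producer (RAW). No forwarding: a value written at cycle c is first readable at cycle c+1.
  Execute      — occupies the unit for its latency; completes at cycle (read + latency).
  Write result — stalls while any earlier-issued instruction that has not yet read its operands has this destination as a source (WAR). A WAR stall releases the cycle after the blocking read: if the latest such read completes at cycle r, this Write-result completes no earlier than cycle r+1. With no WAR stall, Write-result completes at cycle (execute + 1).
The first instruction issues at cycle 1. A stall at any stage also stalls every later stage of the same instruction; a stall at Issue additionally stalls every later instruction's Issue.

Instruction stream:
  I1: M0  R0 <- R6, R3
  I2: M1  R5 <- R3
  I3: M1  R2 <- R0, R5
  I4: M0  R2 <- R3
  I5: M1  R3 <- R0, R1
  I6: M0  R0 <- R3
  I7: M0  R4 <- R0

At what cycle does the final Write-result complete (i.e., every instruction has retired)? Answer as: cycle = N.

cycle 1: issue I1 (M0)
cycle 2: I1 read-ops, issue I2 (M1)
cycle 3: I2 read-ops
cycle 7: I1 finished on M0
cycle 8: I1→R0, I2 finished on M1
cycle 9: I2→R5
cycle 10: issue I3 (M1)
cycle 11: I3 read-ops
cycle 16: I3 finished on M1
cycle 17: I3→R2
cycle 18: issue I4 (M0)
cycle 19: I4 read-ops, issue I5 (M1)
cycle 20: I5 read-ops
cycle 24: I4 finished on M0
cycle 25: I4→R2, I5 finished on M1
cycle 26: I5→R3, issue I6 (M0)
cycle 27: I6 read-ops
cycle 32: I6 finished on M0
cycle 33: I6→R0
cycle 34: issue I7 (M0)
cycle 35: I7 read-ops
cycle 40: I7 finished on M0
cycle 41: I7→R4

cycle = 41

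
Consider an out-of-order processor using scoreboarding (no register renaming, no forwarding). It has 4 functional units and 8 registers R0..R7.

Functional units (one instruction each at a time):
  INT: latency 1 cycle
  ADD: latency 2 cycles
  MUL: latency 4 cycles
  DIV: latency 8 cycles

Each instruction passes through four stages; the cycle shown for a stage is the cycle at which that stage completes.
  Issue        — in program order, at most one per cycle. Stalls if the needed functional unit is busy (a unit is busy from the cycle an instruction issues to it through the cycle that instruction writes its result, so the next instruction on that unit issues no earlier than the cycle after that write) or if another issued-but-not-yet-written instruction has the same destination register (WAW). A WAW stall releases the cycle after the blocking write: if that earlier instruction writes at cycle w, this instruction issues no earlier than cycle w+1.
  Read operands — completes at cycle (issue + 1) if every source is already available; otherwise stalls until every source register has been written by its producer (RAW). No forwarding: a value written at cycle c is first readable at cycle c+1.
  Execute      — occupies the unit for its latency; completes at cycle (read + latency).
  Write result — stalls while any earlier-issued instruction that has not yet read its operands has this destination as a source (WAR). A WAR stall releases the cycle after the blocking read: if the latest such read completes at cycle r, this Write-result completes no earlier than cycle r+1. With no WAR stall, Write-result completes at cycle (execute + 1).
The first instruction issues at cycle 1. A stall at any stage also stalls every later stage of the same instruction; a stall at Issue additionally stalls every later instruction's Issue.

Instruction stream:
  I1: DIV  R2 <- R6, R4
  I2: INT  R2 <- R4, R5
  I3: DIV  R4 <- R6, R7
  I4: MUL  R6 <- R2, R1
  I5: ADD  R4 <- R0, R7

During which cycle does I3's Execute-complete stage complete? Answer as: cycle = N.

cycle = 22

1) issue 1, read 2, done 10, write 11
2) issue 12, read 13, done 14, write 15  <WAW R2: wait I1 write@11>
3) issue 13, read 14, done 22, write 23
4) issue 14, read 16, done 20, write 21  <RAW R2: wait I2 write@15>
5) issue 24, read 25, done 27, write 28  <WAW R4: wait I3 write@23>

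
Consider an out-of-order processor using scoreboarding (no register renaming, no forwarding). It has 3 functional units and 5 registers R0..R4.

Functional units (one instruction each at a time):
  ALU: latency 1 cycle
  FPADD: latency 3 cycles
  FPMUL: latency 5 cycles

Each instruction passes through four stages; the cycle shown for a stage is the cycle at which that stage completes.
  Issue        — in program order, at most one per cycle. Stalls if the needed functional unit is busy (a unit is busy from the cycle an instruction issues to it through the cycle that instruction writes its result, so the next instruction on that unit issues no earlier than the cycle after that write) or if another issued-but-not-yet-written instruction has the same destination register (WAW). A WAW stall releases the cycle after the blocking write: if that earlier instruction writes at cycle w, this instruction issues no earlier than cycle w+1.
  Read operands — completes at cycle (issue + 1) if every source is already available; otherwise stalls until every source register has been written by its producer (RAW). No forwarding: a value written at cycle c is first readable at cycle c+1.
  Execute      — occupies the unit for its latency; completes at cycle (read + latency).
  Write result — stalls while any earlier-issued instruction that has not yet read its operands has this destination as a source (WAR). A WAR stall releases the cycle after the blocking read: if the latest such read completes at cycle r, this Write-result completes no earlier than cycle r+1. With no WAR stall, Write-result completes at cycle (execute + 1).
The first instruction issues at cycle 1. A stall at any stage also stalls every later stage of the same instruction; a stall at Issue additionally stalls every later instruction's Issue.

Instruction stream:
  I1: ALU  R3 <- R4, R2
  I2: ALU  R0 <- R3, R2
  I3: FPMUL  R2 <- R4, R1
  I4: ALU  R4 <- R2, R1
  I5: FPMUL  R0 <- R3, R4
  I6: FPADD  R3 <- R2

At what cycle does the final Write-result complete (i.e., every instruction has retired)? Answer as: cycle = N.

cycle = 23

cycle 1: I1 dispatched to ALU
cycle 2: I1 operands ready
cycle 3: I1 complete
cycle 4: R3←I1
cycle 5: I2 dispatched to ALU
cycle 6: I2 operands ready; I3 dispatched to FPMUL
cycle 7: I2 complete; I3 operands ready
cycle 8: R0←I2
cycle 9: I4 dispatched to ALU
cycle 12: I3 complete
cycle 13: R2←I3
cycle 14: I4 operands ready; I5 dispatched to FPMUL
cycle 15: I4 complete; I6 dispatched to FPADD
cycle 16: R4←I4; I6 operands ready
cycle 17: I5 operands ready
cycle 19: I6 complete
cycle 20: R3←I6
cycle 22: I5 complete
cycle 23: R0←I5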